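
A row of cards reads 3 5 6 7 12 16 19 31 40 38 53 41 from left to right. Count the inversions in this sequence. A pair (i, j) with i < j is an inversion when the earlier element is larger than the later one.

Element-by-element contributions:
3: 0
5: 0
6: 0
7: 0
12: 0
16: 0
19: 0
31: 0
40: 1
38: 0
53: 1
41: 0
Sum: 0 + 0 + 0 + 0 + 0 + 0 + 0 + 0 + 1 + 0 + 1 + 0 = 2

2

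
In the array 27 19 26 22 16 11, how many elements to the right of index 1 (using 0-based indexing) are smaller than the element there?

2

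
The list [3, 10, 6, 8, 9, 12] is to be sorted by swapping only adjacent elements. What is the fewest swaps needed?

3

Minimum adjacent swaps = number of inversions (each swap of adjacent out-of-order elements removes one inversion and no swap can remove more).
Count inversions — for each element, later elements that are smaller:
3: none → 0
10: 6, 8, 9 → 3
6: none → 0
8: none → 0
9: none → 0
12: none → 0
Total inversions: 0 + 3 + 0 + 0 + 0 + 0 = 3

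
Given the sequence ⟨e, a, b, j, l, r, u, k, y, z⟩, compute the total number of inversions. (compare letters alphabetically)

5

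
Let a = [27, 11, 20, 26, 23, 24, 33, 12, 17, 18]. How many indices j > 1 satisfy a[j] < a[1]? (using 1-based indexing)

8

The element at index 1 is 27.
Elements after it: 11, 20, 26, 23, 24, 33, 12, 17, 18
Those smaller than 27: 11, 20, 26, 23, 24, 12, 17, 18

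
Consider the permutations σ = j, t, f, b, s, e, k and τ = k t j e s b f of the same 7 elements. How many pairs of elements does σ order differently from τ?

Assign each item its position (1..7) in the first ordering, then rewrite the second ordering as that position sequence:
positions: j→1, t→2, f→3, b→4, s→5, e→6, k→7
second ordering as positions: [7, 2, 1, 6, 5, 4, 3]
Discordant pairs = inversions in this position sequence.
7: 2, 1, 6, 5, 4, 3 → 6
2: 1 → 1
1: 0
6: 5, 4, 3 → 3
5: 4, 3 → 2
4: 3 → 1
3: 0
Total: 6 + 1 + 0 + 3 + 2 + 1 + 0 = 13

13 discordant pairs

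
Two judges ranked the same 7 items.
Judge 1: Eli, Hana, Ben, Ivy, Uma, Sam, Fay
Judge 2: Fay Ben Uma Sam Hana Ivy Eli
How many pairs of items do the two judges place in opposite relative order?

16

Assign each item its position (1..7) in the first ordering, then rewrite the second ordering as that position sequence:
positions: Eli→1, Hana→2, Ben→3, Ivy→4, Uma→5, Sam→6, Fay→7
second ordering as positions: [7, 3, 5, 6, 2, 4, 1]
Discordant pairs = inversions in this position sequence.
7: 3, 5, 6, 2, 4, 1 → 6
3: 2, 1 → 2
5: 2, 4, 1 → 3
6: 2, 4, 1 → 3
2: 1 → 1
4: 1 → 1
1: 0
Total: 6 + 2 + 3 + 3 + 1 + 1 + 0 = 16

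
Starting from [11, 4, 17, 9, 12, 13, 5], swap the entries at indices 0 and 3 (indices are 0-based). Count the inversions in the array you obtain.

Positions 0 and 3 hold 11 and 9; after swapping, the array is [9, 4, 17, 11, 12, 13, 5].
Count, for each position, how many later elements it exceeds:
9: 2
4: 0
17: 4
11: 1
12: 1
13: 1
5: 0
Sum: 2 + 0 + 4 + 1 + 1 + 1 + 0 = 9

9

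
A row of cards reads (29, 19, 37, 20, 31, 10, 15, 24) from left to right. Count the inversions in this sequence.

Inversions: 17

Count, for each position, how many later elements it exceeds:
29 → 19, 20, 10, 15, 24 → 5
19 → 10, 15 → 2
37 → 20, 31, 10, 15, 24 → 5
20 → 10, 15 → 2
31 → 10, 15, 24 → 3
10 → none → 0
15 → none → 0
24 → none → 0
Sum: 5 + 2 + 5 + 2 + 3 + 0 + 0 + 0 = 17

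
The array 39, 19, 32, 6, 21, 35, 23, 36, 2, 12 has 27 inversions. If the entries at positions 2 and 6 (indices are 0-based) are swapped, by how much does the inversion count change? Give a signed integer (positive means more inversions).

-1

Positions 2 and 6 hold 32 and 23; after swapping, the array is [39, 19, 23, 6, 21, 35, 32, 36, 2, 12].
For each element, count later entries that are smaller:
39 → 19, 23, 6, 21, 35, 32, 36, 2, 12 → 9
19 → 6, 2, 12 → 3
23 → 6, 21, 2, 12 → 4
6 → 2 → 1
21 → 2, 12 → 2
35 → 32, 2, 12 → 3
32 → 2, 12 → 2
36 → 2, 12 → 2
2 → none → 0
12 → none → 0
Sum: 9 + 3 + 4 + 1 + 2 + 3 + 2 + 2 + 0 + 0 = 26
Change: 26 − 27 = -1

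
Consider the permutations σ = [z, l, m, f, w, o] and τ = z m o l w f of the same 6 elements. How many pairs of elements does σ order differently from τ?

5

Assign each item its position (1..6) in the first ordering, then rewrite the second ordering as that position sequence:
positions: z→1, l→2, m→3, f→4, w→5, o→6
second ordering as positions: [1, 3, 6, 2, 5, 4]
Discordant pairs = inversions in this position sequence.
1: 0
3: 2 → 1
6: 2, 5, 4 → 3
2: 0
5: 4 → 1
4: 0
Total: 0 + 1 + 3 + 0 + 1 + 0 = 5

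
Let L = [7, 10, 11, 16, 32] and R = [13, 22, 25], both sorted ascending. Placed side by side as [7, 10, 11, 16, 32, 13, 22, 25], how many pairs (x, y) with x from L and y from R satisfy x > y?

4

Take each right-half value and tally the left-half values above it:
r = 13: 16, 32 → 2
r = 22: 32 → 1
r = 25: 32 → 1
Cross-inversions: 2 + 1 + 1 = 4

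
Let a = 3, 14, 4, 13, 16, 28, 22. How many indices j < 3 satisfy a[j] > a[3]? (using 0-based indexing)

The element at index 3 is 13.
Elements before it: 3, 14, 4
Those larger than 13: 14

1 such element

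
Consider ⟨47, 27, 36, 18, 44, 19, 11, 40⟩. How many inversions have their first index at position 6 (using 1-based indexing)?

The element at index 6 is 19.
Elements after it: 11, 40
Those smaller than 19: 11

1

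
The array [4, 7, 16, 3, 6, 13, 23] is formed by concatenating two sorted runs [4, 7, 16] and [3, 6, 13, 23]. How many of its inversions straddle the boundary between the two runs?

6

For each element r of the right run, count left-run elements greater than r:
r = 3: 4, 7, 16 → 3
r = 6: 7, 16 → 2
r = 13: 16 → 1
r = 23: none → 0
Cross-inversions: 3 + 2 + 1 + 0 = 6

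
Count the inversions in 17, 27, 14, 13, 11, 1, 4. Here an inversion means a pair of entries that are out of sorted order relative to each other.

19 inversions

Sweep left to right; for each value list the smaller values that follow it:
17 → 14, 13, 11, 1, 4 → 5
27 → 14, 13, 11, 1, 4 → 5
14 → 13, 11, 1, 4 → 4
13 → 11, 1, 4 → 3
11 → 1, 4 → 2
1 → none → 0
4 → none → 0
Sum: 5 + 5 + 4 + 3 + 2 + 0 + 0 = 19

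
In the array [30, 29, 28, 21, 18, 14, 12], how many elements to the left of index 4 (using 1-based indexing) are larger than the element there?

The element at index 4 is 21.
Elements before it: 30, 29, 28
Those larger than 21: 30, 29, 28

3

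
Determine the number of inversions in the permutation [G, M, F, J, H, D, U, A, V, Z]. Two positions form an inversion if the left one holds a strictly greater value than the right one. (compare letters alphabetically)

17

Element-by-element contributions:
G: 3
M: 5
F: 2
J: 3
H: 2
D: 1
U: 1
A: 0
V: 0
Z: 0
Sum: 3 + 5 + 2 + 3 + 2 + 1 + 1 + 0 + 0 + 0 = 17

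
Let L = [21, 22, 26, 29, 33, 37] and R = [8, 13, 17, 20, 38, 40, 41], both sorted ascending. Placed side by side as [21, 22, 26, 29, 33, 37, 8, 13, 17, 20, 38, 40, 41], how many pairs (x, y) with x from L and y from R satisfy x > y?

Take each right-half value and tally the left-half values above it:
r = 8: 21, 22, 26, 29, 33, 37 → 6
r = 13: 21, 22, 26, 29, 33, 37 → 6
r = 17: 21, 22, 26, 29, 33, 37 → 6
r = 20: 21, 22, 26, 29, 33, 37 → 6
r = 38: none → 0
r = 40: none → 0
r = 41: none → 0
Cross-inversions: 6 + 6 + 6 + 6 + 0 + 0 + 0 = 24

24 split inversions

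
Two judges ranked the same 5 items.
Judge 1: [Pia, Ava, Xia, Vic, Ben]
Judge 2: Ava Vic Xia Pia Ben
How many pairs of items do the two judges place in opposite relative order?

Assign each item its position (1..5) in the first ordering, then rewrite the second ordering as that position sequence:
positions: Pia→1, Ava→2, Xia→3, Vic→4, Ben→5
second ordering as positions: [2, 4, 3, 1, 5]
Discordant pairs = inversions in this position sequence.
2: 1 → 1
4: 3, 1 → 2
3: 1 → 1
1: 0
5: 0
Total: 1 + 2 + 1 + 0 + 0 = 4

There are 4 discordant pairs.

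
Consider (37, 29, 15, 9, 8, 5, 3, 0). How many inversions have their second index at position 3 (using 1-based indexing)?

2

The element at index 3 is 15.
Elements before it: 37, 29
Those larger than 15: 37, 29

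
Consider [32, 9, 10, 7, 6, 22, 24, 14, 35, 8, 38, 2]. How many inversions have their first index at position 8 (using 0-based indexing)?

2 such elements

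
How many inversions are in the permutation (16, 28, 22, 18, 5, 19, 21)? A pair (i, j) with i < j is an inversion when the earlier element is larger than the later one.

There are 11 inversions.

Count, for each position, how many later elements it exceeds:
16 → 5 → 1
28 → 22, 18, 5, 19, 21 → 5
22 → 18, 5, 19, 21 → 4
18 → 5 → 1
5 → none → 0
19 → none → 0
21 → none → 0
Sum: 1 + 5 + 4 + 1 + 0 + 0 + 0 = 11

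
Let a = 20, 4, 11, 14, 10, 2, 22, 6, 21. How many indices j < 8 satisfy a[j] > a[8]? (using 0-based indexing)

1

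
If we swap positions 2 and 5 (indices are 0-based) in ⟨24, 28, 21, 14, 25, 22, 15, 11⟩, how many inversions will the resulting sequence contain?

22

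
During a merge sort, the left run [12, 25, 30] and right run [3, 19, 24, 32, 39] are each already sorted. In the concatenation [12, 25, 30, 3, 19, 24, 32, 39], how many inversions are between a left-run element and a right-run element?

Count, for every r in R, how many entries of L exceed r:
r = 3: 12, 25, 30 → 3
r = 19: 25, 30 → 2
r = 24: 25, 30 → 2
r = 32: none → 0
r = 39: none → 0
Cross-inversions: 3 + 2 + 2 + 0 + 0 = 7

There are 7 split inversions.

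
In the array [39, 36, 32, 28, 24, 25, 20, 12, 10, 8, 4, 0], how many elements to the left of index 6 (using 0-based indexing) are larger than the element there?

6 such elements

The element at index 6 is 20.
Elements before it: 39, 36, 32, 28, 24, 25
Those larger than 20: 39, 36, 32, 28, 24, 25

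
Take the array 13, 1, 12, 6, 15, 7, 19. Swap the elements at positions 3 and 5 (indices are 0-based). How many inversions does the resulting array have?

Positions 3 and 5 hold 6 and 7; after swapping, the array is [13, 1, 12, 7, 15, 6, 19].
For each element, count later entries that are smaller:
13 → 1, 12, 7, 6 → 4
1 → none → 0
12 → 7, 6 → 2
7 → 6 → 1
15 → 6 → 1
6 → none → 0
19 → none → 0
Sum: 4 + 0 + 2 + 1 + 1 + 0 + 0 = 8

8 inversions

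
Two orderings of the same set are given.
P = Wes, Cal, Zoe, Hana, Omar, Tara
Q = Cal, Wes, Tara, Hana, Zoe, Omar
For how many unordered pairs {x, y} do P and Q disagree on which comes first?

Assign each item its position (1..6) in the first ordering, then rewrite the second ordering as that position sequence:
positions: Wes→1, Cal→2, Zoe→3, Hana→4, Omar→5, Tara→6
second ordering as positions: [2, 1, 6, 4, 3, 5]
Discordant pairs = inversions in this position sequence.
2: 1 → 1
1: 0
6: 4, 3, 5 → 3
4: 3 → 1
3: 0
5: 0
Total: 1 + 0 + 3 + 1 + 0 + 0 = 5

Disagreeing pairs: 5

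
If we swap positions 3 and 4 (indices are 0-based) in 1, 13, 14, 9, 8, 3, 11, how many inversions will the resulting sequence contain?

10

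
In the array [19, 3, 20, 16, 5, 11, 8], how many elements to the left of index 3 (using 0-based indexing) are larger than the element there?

2

The element at index 3 is 16.
Elements before it: 19, 3, 20
Those larger than 16: 19, 20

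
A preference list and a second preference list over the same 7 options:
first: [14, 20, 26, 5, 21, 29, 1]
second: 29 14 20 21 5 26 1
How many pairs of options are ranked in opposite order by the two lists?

Pairs: 8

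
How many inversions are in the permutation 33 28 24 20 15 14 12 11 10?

Element-by-element contributions:
33: 8
28: 7
24: 6
20: 5
15: 4
14: 3
12: 2
11: 1
10: 0
Sum: 8 + 7 + 6 + 5 + 4 + 3 + 2 + 1 + 0 = 36

Out-of-order pairs: 36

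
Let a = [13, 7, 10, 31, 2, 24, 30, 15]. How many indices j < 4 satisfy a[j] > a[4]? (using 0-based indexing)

4 such elements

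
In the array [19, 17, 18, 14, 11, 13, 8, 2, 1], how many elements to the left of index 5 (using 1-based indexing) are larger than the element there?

The element at index 5 is 11.
Elements before it: 19, 17, 18, 14
Those larger than 11: 19, 17, 18, 14

4 such elements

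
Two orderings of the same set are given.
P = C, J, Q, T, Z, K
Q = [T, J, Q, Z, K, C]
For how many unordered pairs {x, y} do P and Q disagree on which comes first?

Disagreeing pairs: 7

Assign each item its position (1..6) in the first ordering, then rewrite the second ordering as that position sequence:
positions: C→1, J→2, Q→3, T→4, Z→5, K→6
second ordering as positions: [4, 2, 3, 5, 6, 1]
Discordant pairs = inversions in this position sequence.
4: 2, 3, 1 → 3
2: 1 → 1
3: 1 → 1
5: 1 → 1
6: 1 → 1
1: 0
Total: 3 + 1 + 1 + 1 + 1 + 0 = 7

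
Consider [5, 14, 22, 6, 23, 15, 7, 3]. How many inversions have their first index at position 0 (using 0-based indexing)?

The element at index 0 is 5.
Elements after it: 14, 22, 6, 23, 15, 7, 3
Those smaller than 5: 3

1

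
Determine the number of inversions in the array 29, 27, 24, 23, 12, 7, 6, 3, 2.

36 inversions

Element-by-element contributions:
29: 8
27: 7
24: 6
23: 5
12: 4
7: 3
6: 2
3: 1
2: 0
Sum: 8 + 7 + 6 + 5 + 4 + 3 + 2 + 1 + 0 = 36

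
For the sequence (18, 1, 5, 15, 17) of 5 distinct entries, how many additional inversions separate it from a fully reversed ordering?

6

Maximum inversions for 5 distinct elements is C(5, 2) = 5·4/2 = 10.
Current inversions — for each element, count later smaller elements:
18: 4
1: 0
5: 0
15: 0
17: 0
Current total: 4 + 0 + 0 + 0 + 0 = 4
Shortfall: 10 − 4 = 6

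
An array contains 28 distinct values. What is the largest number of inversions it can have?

378

A reversed (strictly descending) arrangement makes every pair an inversion, giving C(28, 2) inversions.
C(28, 2) = 28·27/2 = 378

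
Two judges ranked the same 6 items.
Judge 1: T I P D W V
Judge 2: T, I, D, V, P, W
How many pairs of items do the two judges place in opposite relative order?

Discordant pairs: 3

Assign each item its position (1..6) in the first ordering, then rewrite the second ordering as that position sequence:
positions: T→1, I→2, P→3, D→4, W→5, V→6
second ordering as positions: [1, 2, 4, 6, 3, 5]
Discordant pairs = inversions in this position sequence.
1: 0
2: 0
4: 3 → 1
6: 3, 5 → 2
3: 0
5: 0
Total: 0 + 0 + 1 + 2 + 0 + 0 = 3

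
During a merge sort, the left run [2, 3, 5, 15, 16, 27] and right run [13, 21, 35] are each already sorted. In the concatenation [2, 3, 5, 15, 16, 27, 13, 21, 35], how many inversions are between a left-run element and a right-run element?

4

Take each right-half value and tally the left-half values above it:
r = 13: 15, 16, 27 → 3
r = 21: 27 → 1
r = 35: none → 0
Cross-inversions: 3 + 1 + 0 = 4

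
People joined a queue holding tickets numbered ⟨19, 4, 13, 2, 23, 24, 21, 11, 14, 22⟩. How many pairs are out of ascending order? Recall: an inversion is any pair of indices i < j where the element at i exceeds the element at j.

Count, for each position, how many later elements it exceeds:
19 → 4, 13, 2, 11, 14 → 5
4 → 2 → 1
13 → 2, 11 → 2
2 → none → 0
23 → 21, 11, 14, 22 → 4
24 → 21, 11, 14, 22 → 4
21 → 11, 14 → 2
11 → none → 0
14 → none → 0
22 → none → 0
Sum: 5 + 1 + 2 + 0 + 4 + 4 + 2 + 0 + 0 + 0 = 18

18 out-of-order pairs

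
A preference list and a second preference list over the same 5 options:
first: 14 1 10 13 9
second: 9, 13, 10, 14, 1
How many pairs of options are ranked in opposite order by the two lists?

Assign each item its position (1..5) in the first ordering, then rewrite the second ordering as that position sequence:
positions: 14→1, 1→2, 10→3, 13→4, 9→5
second ordering as positions: [5, 4, 3, 1, 2]
Discordant pairs = inversions in this position sequence.
5: 4, 3, 1, 2 → 4
4: 3, 1, 2 → 3
3: 1, 2 → 2
1: 0
2: 0
Total: 4 + 3 + 2 + 0 + 0 = 9

9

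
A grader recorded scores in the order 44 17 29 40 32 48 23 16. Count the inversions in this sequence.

Element-by-element contributions:
44 → 17, 29, 40, 32, 23, 16 → 6
17 → 16 → 1
29 → 23, 16 → 2
40 → 32, 23, 16 → 3
32 → 23, 16 → 2
48 → 23, 16 → 2
23 → 16 → 1
16 → none → 0
Sum: 6 + 1 + 2 + 3 + 2 + 2 + 1 + 0 = 17

Inversions: 17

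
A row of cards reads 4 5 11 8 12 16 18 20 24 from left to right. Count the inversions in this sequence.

Out-of-order pairs: 1

For each element, count later entries that are smaller:
4: 0
5: 0
11: 1
8: 0
12: 0
16: 0
18: 0
20: 0
24: 0
Sum: 0 + 0 + 1 + 0 + 0 + 0 + 0 + 0 + 0 = 1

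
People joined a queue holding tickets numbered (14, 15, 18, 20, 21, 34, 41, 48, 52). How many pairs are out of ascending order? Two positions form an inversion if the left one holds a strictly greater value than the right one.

Element-by-element contributions:
14: 0
15: 0
18: 0
20: 0
21: 0
34: 0
41: 0
48: 0
52: 0
Sum: 0 + 0 + 0 + 0 + 0 + 0 + 0 + 0 + 0 = 0

0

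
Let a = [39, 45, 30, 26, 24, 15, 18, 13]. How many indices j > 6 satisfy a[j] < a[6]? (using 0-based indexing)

1

The element at index 6 is 18.
Elements after it: 13
Those smaller than 18: 13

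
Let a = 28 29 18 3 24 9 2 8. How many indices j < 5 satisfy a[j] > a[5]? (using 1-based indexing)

The element at index 5 is 24.
Elements before it: 28, 29, 18, 3
Those larger than 24: 28, 29

2 such elements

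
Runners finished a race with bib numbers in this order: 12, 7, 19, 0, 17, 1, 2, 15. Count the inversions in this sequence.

Element-by-element contributions:
12: 4
7: 3
19: 5
0: 0
17: 3
1: 0
2: 0
15: 0
Sum: 4 + 3 + 5 + 0 + 3 + 0 + 0 + 0 = 15

15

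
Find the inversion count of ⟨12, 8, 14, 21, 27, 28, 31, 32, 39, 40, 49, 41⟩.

Element-by-element contributions:
12: 1
8: 0
14: 0
21: 0
27: 0
28: 0
31: 0
32: 0
39: 0
40: 0
49: 1
41: 0
Sum: 1 + 0 + 0 + 0 + 0 + 0 + 0 + 0 + 0 + 0 + 1 + 0 = 2

2 inversions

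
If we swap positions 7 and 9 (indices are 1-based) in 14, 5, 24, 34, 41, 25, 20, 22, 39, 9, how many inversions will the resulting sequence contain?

Positions 7 and 9 hold 20 and 39; after swapping, the array is [14, 5, 24, 34, 41, 25, 39, 22, 20, 9].
For each element, count later entries that are smaller:
14: 2
5: 0
24: 3
34: 4
41: 5
25: 3
39: 3
22: 2
20: 1
9: 0
Sum: 2 + 0 + 3 + 4 + 5 + 3 + 3 + 2 + 1 + 0 = 23

23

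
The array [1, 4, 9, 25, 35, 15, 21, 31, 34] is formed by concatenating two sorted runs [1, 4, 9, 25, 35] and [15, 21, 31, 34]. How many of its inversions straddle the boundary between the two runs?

For each element r of the right run, count left-run elements greater than r:
r = 15: 25, 35 → 2
r = 21: 25, 35 → 2
r = 31: 35 → 1
r = 34: 35 → 1
Cross-inversions: 2 + 2 + 1 + 1 = 6

Split inversions: 6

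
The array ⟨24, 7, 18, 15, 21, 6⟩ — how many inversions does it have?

There are 10 out-of-order pairs.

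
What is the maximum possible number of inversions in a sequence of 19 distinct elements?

171 inversions

A reversed (strictly descending) arrangement makes every pair an inversion, giving C(19, 2) inversions.
C(19, 2) = 19·18/2 = 171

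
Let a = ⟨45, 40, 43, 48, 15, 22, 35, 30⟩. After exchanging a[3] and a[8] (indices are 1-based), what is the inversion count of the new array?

Positions 3 and 8 hold 43 and 30; after swapping, the array is [45, 40, 30, 48, 15, 22, 35, 43].
For each element, count later entries that are smaller:
45: 6
40: 4
30: 2
48: 4
15: 0
22: 0
35: 0
43: 0
Sum: 6 + 4 + 2 + 4 + 0 + 0 + 0 + 0 = 16

16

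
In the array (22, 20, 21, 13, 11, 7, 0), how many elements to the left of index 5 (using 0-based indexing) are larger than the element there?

The element at index 5 is 7.
Elements before it: 22, 20, 21, 13, 11
Those larger than 7: 22, 20, 21, 13, 11

5 such elements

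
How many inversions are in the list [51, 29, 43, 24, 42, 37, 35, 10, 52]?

21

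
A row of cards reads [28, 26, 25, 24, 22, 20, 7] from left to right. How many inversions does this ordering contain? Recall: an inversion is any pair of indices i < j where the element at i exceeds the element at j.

21 inversions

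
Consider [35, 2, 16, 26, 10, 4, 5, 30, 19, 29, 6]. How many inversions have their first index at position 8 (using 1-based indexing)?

3

The element at index 8 is 30.
Elements after it: 19, 29, 6
Those smaller than 30: 19, 29, 6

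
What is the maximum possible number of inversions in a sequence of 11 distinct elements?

55

The maximum occurs when the array is in strictly decreasing order: every one of the C(11, 2) pairs is inverted.
C(11, 2) = 11·10/2 = 55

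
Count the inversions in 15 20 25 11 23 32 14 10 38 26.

Inversions: 18

For each element, count later entries that are smaller:
15 → 11, 14, 10 → 3
20 → 11, 14, 10 → 3
25 → 11, 23, 14, 10 → 4
11 → 10 → 1
23 → 14, 10 → 2
32 → 14, 10, 26 → 3
14 → 10 → 1
10 → none → 0
38 → 26 → 1
26 → none → 0
Sum: 3 + 3 + 4 + 1 + 2 + 3 + 1 + 0 + 1 + 0 = 18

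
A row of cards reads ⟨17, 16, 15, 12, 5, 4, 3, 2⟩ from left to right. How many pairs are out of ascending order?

Count, for each position, how many later elements it exceeds:
17 → 16, 15, 12, 5, 4, 3, 2 → 7
16 → 15, 12, 5, 4, 3, 2 → 6
15 → 12, 5, 4, 3, 2 → 5
12 → 5, 4, 3, 2 → 4
5 → 4, 3, 2 → 3
4 → 3, 2 → 2
3 → 2 → 1
2 → none → 0
Sum: 7 + 6 + 5 + 4 + 3 + 2 + 1 + 0 = 28

28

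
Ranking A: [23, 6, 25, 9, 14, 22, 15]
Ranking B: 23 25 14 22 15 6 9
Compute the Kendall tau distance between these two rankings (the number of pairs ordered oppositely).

7

Assign each item its position (1..7) in the first ordering, then rewrite the second ordering as that position sequence:
positions: 23→1, 6→2, 25→3, 9→4, 14→5, 22→6, 15→7
second ordering as positions: [1, 3, 5, 6, 7, 2, 4]
Discordant pairs = inversions in this position sequence.
1: 0
3: 2 → 1
5: 2, 4 → 2
6: 2, 4 → 2
7: 2, 4 → 2
2: 0
4: 0
Total: 0 + 1 + 2 + 2 + 2 + 0 + 0 = 7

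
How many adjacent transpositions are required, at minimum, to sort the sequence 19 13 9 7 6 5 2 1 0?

Minimum adjacent swaps = number of inversions (each swap of adjacent out-of-order elements removes one inversion and no swap can remove more).
Count inversions — for each element, later elements that are smaller:
19: 13, 9, 7, 6, 5, 2, 1, 0 → 8
13: 9, 7, 6, 5, 2, 1, 0 → 7
9: 7, 6, 5, 2, 1, 0 → 6
7: 6, 5, 2, 1, 0 → 5
6: 5, 2, 1, 0 → 4
5: 2, 1, 0 → 3
2: 1, 0 → 2
1: 0 → 1
0: none → 0
Total inversions: 8 + 7 + 6 + 5 + 4 + 3 + 2 + 1 + 0 = 36

Adjacent swaps: 36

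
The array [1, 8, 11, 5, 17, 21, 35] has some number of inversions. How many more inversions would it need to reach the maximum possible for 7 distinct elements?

Maximum inversions for 7 distinct elements is C(7, 2) = 7·6/2 = 21.
Current inversions — for each element, count later smaller elements:
1: 0
8: 1
11: 1
5: 0
17: 0
21: 0
35: 0
Current total: 0 + 1 + 1 + 0 + 0 + 0 + 0 = 2
Shortfall: 21 − 2 = 19

19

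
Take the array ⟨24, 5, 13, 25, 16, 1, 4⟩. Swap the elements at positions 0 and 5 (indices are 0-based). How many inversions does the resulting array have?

Positions 0 and 5 hold 24 and 1; after swapping, the array is [1, 5, 13, 25, 16, 24, 4].
For each element, count later entries that are smaller:
1 → none → 0
5 → 4 → 1
13 → 4 → 1
25 → 16, 24, 4 → 3
16 → 4 → 1
24 → 4 → 1
4 → none → 0
Sum: 0 + 1 + 1 + 3 + 1 + 1 + 0 = 7

7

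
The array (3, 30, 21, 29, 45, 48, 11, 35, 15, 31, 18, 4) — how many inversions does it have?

35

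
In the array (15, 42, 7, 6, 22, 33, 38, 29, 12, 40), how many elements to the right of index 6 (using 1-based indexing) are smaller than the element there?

The element at index 6 is 33.
Elements after it: 38, 29, 12, 40
Those smaller than 33: 29, 12

2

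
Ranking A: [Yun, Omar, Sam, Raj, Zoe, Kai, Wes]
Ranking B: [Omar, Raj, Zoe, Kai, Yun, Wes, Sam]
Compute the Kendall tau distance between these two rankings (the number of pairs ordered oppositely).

8 discordant pairs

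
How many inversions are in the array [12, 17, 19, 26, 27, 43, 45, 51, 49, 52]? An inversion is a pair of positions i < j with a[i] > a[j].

There is 1 out-of-order pair.

Element-by-element contributions:
12 → none → 0
17 → none → 0
19 → none → 0
26 → none → 0
27 → none → 0
43 → none → 0
45 → none → 0
51 → 49 → 1
49 → none → 0
52 → none → 0
Sum: 0 + 0 + 0 + 0 + 0 + 0 + 0 + 1 + 0 + 0 = 1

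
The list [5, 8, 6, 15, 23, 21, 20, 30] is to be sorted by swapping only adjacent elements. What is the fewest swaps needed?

4

The minimum number of adjacent swaps to sort an array equals its inversion count, since every such swap removes exactly one inversion.
Count inversions — for each element, later elements that are smaller:
5: none → 0
8: 6 → 1
6: none → 0
15: none → 0
23: 21, 20 → 2
21: 20 → 1
20: none → 0
30: none → 0
Total inversions: 0 + 1 + 0 + 0 + 2 + 1 + 0 + 0 = 4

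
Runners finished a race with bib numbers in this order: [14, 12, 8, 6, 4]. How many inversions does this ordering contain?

10

Inversion pairs (indices are 1-based):
(1,2): 14 > 12
(1,3): 14 > 8
(1,4): 14 > 6
(1,5): 14 > 4
(2,3): 12 > 8
(2,4): 12 > 6
(2,5): 12 > 4
(3,4): 8 > 6
(3,5): 8 > 4
(4,5): 6 > 4
That's 10 pairs.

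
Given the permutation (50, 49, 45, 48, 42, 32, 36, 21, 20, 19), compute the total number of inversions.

Count, for each position, how many later elements it exceeds:
50: 9
49: 8
45: 6
48: 6
42: 5
32: 3
36: 3
21: 2
20: 1
19: 0
Sum: 9 + 8 + 6 + 6 + 5 + 3 + 3 + 2 + 1 + 0 = 43

There are 43 out-of-order pairs.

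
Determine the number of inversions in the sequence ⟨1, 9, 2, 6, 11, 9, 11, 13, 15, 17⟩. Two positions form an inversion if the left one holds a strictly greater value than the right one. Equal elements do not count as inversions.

3 inversions

Element-by-element contributions:
1 → none → 0
9 → 2, 6 → 2
2 → none → 0
6 → none → 0
11 → 9 → 1
9 → none → 0
11 → none → 0
13 → none → 0
15 → none → 0
17 → none → 0
Sum: 0 + 2 + 0 + 0 + 1 + 0 + 0 + 0 + 0 + 0 = 3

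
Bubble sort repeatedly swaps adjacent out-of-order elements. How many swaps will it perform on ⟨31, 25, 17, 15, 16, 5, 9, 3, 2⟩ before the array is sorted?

Each adjacent swap fixes exactly one inversion, so the minimum swap count equals the number of inversions.
Count inversions — for each element, later elements that are smaller:
31: 25, 17, 15, 16, 5, 9, 3, 2 → 8
25: 17, 15, 16, 5, 9, 3, 2 → 7
17: 15, 16, 5, 9, 3, 2 → 6
15: 5, 9, 3, 2 → 4
16: 5, 9, 3, 2 → 4
5: 3, 2 → 2
9: 3, 2 → 2
3: 2 → 1
2: none → 0
Total inversions: 8 + 7 + 6 + 4 + 4 + 2 + 2 + 1 + 0 = 34

34 swaps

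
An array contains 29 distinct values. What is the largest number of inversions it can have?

A reversed (strictly descending) arrangement makes every pair an inversion, giving C(29, 2) inversions.
C(29, 2) = 29·28/2 = 406

406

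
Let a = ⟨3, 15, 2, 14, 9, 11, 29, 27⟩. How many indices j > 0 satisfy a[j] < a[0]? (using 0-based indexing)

1

The element at index 0 is 3.
Elements after it: 15, 2, 14, 9, 11, 29, 27
Those smaller than 3: 2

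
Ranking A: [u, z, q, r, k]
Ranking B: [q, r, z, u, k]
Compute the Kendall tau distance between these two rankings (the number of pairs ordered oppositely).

5

Assign each item its position (1..5) in the first ordering, then rewrite the second ordering as that position sequence:
positions: u→1, z→2, q→3, r→4, k→5
second ordering as positions: [3, 4, 2, 1, 5]
Discordant pairs = inversions in this position sequence.
3: 2, 1 → 2
4: 2, 1 → 2
2: 1 → 1
1: 0
5: 0
Total: 2 + 2 + 1 + 0 + 0 = 5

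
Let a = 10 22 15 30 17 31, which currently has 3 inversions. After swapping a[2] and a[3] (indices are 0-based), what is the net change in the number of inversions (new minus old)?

Positions 2 and 3 hold 15 and 30; after swapping, the array is [10, 22, 30, 15, 17, 31].
Count, for each position, how many later elements it exceeds:
10 → none → 0
22 → 15, 17 → 2
30 → 15, 17 → 2
15 → none → 0
17 → none → 0
31 → none → 0
Sum: 0 + 2 + 2 + 0 + 0 + 0 = 4
Change: 4 − 3 = +1

+1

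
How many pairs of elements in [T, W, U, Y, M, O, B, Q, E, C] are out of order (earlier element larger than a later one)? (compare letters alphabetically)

34

Element-by-element contributions:
T: 6
W: 7
U: 6
Y: 6
M: 3
O: 3
B: 0
Q: 2
E: 1
C: 0
Sum: 6 + 7 + 6 + 6 + 3 + 3 + 0 + 2 + 1 + 0 = 34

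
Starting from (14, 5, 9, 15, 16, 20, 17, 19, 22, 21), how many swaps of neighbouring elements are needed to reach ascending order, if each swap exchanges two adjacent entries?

5 swaps

Each adjacent swap fixes exactly one inversion, so the minimum swap count equals the number of inversions.
Count inversions — for each element, later elements that are smaller:
14: 5, 9 → 2
5: none → 0
9: none → 0
15: none → 0
16: none → 0
20: 17, 19 → 2
17: none → 0
19: none → 0
22: 21 → 1
21: none → 0
Total inversions: 2 + 0 + 0 + 0 + 0 + 2 + 0 + 0 + 1 + 0 = 5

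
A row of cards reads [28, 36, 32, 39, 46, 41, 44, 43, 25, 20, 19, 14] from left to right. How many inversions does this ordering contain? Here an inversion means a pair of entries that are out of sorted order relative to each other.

Element-by-element contributions:
28: 4
36: 5
32: 4
39: 4
46: 7
41: 4
44: 5
43: 4
25: 3
20: 2
19: 1
14: 0
Sum: 4 + 5 + 4 + 4 + 7 + 4 + 5 + 4 + 3 + 2 + 1 + 0 = 43

43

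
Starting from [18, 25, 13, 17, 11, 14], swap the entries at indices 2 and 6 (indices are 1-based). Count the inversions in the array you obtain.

8

Positions 2 and 6 hold 25 and 14; after swapping, the array is [18, 14, 13, 17, 11, 25].
Count, for each position, how many later elements it exceeds:
18: 4
14: 2
13: 1
17: 1
11: 0
25: 0
Sum: 4 + 2 + 1 + 1 + 0 + 0 = 8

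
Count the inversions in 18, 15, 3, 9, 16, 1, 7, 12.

Sweep left to right; for each value list the smaller values that follow it:
18 → 15, 3, 9, 16, 1, 7, 12 → 7
15 → 3, 9, 1, 7, 12 → 5
3 → 1 → 1
9 → 1, 7 → 2
16 → 1, 7, 12 → 3
1 → none → 0
7 → none → 0
12 → none → 0
Sum: 7 + 5 + 1 + 2 + 3 + 0 + 0 + 0 = 18

18 out-of-order pairs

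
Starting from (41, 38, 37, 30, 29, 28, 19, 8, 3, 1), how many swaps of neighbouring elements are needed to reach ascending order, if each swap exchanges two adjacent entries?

Swaps: 45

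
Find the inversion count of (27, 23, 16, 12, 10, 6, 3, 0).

28

Sweep left to right; for each value list the smaller values that follow it:
27 → 23, 16, 12, 10, 6, 3, 0 → 7
23 → 16, 12, 10, 6, 3, 0 → 6
16 → 12, 10, 6, 3, 0 → 5
12 → 10, 6, 3, 0 → 4
10 → 6, 3, 0 → 3
6 → 3, 0 → 2
3 → 0 → 1
0 → none → 0
Sum: 7 + 6 + 5 + 4 + 3 + 2 + 1 + 0 = 28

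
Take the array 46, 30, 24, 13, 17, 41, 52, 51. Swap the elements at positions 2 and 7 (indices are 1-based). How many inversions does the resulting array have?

14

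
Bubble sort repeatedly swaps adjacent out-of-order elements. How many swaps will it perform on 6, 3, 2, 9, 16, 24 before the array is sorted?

3

Each adjacent swap fixes exactly one inversion, so the minimum swap count equals the number of inversions.
Count inversions — for each element, later elements that are smaller:
6: 3, 2 → 2
3: 2 → 1
2: none → 0
9: none → 0
16: none → 0
24: none → 0
Total inversions: 2 + 1 + 0 + 0 + 0 + 0 = 3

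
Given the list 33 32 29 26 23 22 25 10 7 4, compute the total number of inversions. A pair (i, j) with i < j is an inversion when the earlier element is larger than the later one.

43 inversions

Sweep left to right; for each value list the smaller values that follow it:
33: 9
32: 8
29: 7
26: 6
23: 4
22: 3
25: 3
10: 2
7: 1
4: 0
Sum: 9 + 8 + 7 + 6 + 4 + 3 + 3 + 2 + 1 + 0 = 43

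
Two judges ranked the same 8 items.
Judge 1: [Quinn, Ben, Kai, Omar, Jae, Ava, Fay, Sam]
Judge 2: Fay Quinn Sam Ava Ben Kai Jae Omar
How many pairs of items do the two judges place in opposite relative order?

Assign each item its position (1..8) in the first ordering, then rewrite the second ordering as that position sequence:
positions: Quinn→1, Ben→2, Kai→3, Omar→4, Jae→5, Ava→6, Fay→7, Sam→8
second ordering as positions: [7, 1, 8, 6, 2, 3, 5, 4]
Discordant pairs = inversions in this position sequence.
7: 1, 6, 2, 3, 5, 4 → 6
1: 0
8: 6, 2, 3, 5, 4 → 5
6: 2, 3, 5, 4 → 4
2: 0
3: 0
5: 4 → 1
4: 0
Total: 6 + 0 + 5 + 4 + 0 + 0 + 1 + 0 = 16

16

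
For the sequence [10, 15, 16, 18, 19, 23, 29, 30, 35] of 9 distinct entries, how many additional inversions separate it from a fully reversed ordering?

Maximum inversions for 9 distinct elements is C(9, 2) = 9·8/2 = 36.
Current inversions — for each element, count later smaller elements:
10: 0
15: 0
16: 0
18: 0
19: 0
23: 0
29: 0
30: 0
35: 0
Current total: 0 + 0 + 0 + 0 + 0 + 0 + 0 + 0 + 0 = 0
Shortfall: 36 − 0 = 36

36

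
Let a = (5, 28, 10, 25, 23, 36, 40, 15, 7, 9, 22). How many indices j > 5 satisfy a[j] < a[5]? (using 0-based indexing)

4 such elements

The element at index 5 is 36.
Elements after it: 40, 15, 7, 9, 22
Those smaller than 36: 15, 7, 9, 22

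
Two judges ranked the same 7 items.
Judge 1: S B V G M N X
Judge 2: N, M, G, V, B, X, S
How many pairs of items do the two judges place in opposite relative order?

16

Assign each item its position (1..7) in the first ordering, then rewrite the second ordering as that position sequence:
positions: S→1, B→2, V→3, G→4, M→5, N→6, X→7
second ordering as positions: [6, 5, 4, 3, 2, 7, 1]
Discordant pairs = inversions in this position sequence.
6: 5, 4, 3, 2, 1 → 5
5: 4, 3, 2, 1 → 4
4: 3, 2, 1 → 3
3: 2, 1 → 2
2: 1 → 1
7: 1 → 1
1: 0
Total: 5 + 4 + 3 + 2 + 1 + 1 + 0 = 16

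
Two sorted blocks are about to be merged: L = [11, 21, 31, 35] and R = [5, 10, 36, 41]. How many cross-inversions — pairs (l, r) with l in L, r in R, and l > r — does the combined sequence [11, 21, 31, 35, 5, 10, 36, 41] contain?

8 cross-inversions

Count, for every r in R, how many entries of L exceed r:
r = 5: 11, 21, 31, 35 → 4
r = 10: 11, 21, 31, 35 → 4
r = 36: none → 0
r = 41: none → 0
Cross-inversions: 4 + 4 + 0 + 0 = 8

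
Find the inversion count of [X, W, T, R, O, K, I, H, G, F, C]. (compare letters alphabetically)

55

Sweep left to right; for each value list the smaller values that follow it:
X: 10
W: 9
T: 8
R: 7
O: 6
K: 5
I: 4
H: 3
G: 2
F: 1
C: 0
Sum: 10 + 9 + 8 + 7 + 6 + 5 + 4 + 3 + 2 + 1 + 0 = 55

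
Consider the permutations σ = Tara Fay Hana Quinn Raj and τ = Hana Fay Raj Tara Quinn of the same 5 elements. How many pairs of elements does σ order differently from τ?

Assign each item its position (1..5) in the first ordering, then rewrite the second ordering as that position sequence:
positions: Tara→1, Fay→2, Hana→3, Quinn→4, Raj→5
second ordering as positions: [3, 2, 5, 1, 4]
Discordant pairs = inversions in this position sequence.
3: 2, 1 → 2
2: 1 → 1
5: 1, 4 → 2
1: 0
4: 0
Total: 2 + 1 + 2 + 0 + 0 = 5

There are 5 discordant pairs.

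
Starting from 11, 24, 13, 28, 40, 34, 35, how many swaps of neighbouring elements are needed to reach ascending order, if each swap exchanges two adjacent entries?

Swaps: 3

Minimum adjacent swaps = number of inversions (each swap of adjacent out-of-order elements removes one inversion and no swap can remove more).
Count inversions — for each element, later elements that are smaller:
11: none → 0
24: 13 → 1
13: none → 0
28: none → 0
40: 34, 35 → 2
34: none → 0
35: none → 0
Total inversions: 0 + 1 + 0 + 0 + 2 + 0 + 0 = 3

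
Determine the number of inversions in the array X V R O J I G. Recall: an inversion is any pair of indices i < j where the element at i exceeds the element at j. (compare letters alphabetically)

21 out-of-order pairs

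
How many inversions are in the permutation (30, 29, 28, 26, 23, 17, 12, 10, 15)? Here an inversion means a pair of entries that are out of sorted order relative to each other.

34

Element-by-element contributions:
30: 8
29: 7
28: 6
26: 5
23: 4
17: 3
12: 1
10: 0
15: 0
Sum: 8 + 7 + 6 + 5 + 4 + 3 + 1 + 0 + 0 = 34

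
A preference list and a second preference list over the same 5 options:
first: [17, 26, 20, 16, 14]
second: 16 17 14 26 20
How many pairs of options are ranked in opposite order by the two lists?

Assign each item its position (1..5) in the first ordering, then rewrite the second ordering as that position sequence:
positions: 17→1, 26→2, 20→3, 16→4, 14→5
second ordering as positions: [4, 1, 5, 2, 3]
Discordant pairs = inversions in this position sequence.
4: 1, 2, 3 → 3
1: 0
5: 2, 3 → 2
2: 0
3: 0
Total: 3 + 0 + 2 + 0 + 0 = 5

There are 5 pairs.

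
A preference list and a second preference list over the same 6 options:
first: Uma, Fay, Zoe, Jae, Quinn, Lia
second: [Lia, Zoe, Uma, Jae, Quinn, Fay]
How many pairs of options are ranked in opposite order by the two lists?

9

Assign each item its position (1..6) in the first ordering, then rewrite the second ordering as that position sequence:
positions: Uma→1, Fay→2, Zoe→3, Jae→4, Quinn→5, Lia→6
second ordering as positions: [6, 3, 1, 4, 5, 2]
Discordant pairs = inversions in this position sequence.
6: 3, 1, 4, 5, 2 → 5
3: 1, 2 → 2
1: 0
4: 2 → 1
5: 2 → 1
2: 0
Total: 5 + 2 + 0 + 1 + 1 + 0 = 9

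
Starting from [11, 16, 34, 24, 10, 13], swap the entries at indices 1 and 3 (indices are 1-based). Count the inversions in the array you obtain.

Positions 1 and 3 hold 11 and 34; after swapping, the array is [34, 16, 11, 24, 10, 13].
For each element, count later entries that are smaller:
34 → 16, 11, 24, 10, 13 → 5
16 → 11, 10, 13 → 3
11 → 10 → 1
24 → 10, 13 → 2
10 → none → 0
13 → none → 0
Sum: 5 + 3 + 1 + 2 + 0 + 0 = 11

11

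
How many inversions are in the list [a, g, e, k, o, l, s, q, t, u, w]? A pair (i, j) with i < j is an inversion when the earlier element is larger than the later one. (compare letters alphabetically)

Count, for each position, how many later elements it exceeds:
a: 0
g: 1
e: 0
k: 0
o: 1
l: 0
s: 1
q: 0
t: 0
u: 0
w: 0
Sum: 0 + 1 + 0 + 0 + 1 + 0 + 1 + 0 + 0 + 0 + 0 = 3

There are 3 inversions.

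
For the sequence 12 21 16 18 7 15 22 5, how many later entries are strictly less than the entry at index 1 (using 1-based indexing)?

The element at index 1 is 12.
Elements after it: 21, 16, 18, 7, 15, 22, 5
Those smaller than 12: 7, 5

2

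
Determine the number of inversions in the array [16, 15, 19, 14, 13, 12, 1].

Sweep left to right; for each value list the smaller values that follow it:
16 → 15, 14, 13, 12, 1 → 5
15 → 14, 13, 12, 1 → 4
19 → 14, 13, 12, 1 → 4
14 → 13, 12, 1 → 3
13 → 12, 1 → 2
12 → 1 → 1
1 → none → 0
Sum: 5 + 4 + 4 + 3 + 2 + 1 + 0 = 19

19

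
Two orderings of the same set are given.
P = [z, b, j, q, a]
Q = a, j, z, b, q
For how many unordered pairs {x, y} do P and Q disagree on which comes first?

Assign each item its position (1..5) in the first ordering, then rewrite the second ordering as that position sequence:
positions: z→1, b→2, j→3, q→4, a→5
second ordering as positions: [5, 3, 1, 2, 4]
Discordant pairs = inversions in this position sequence.
5: 3, 1, 2, 4 → 4
3: 1, 2 → 2
1: 0
2: 0
4: 0
Total: 4 + 2 + 0 + 0 + 0 = 6

6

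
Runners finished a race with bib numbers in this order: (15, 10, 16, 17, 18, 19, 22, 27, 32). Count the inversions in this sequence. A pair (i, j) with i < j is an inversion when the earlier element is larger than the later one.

For each element, count later entries that are smaller:
15 → 10 → 1
10 → none → 0
16 → none → 0
17 → none → 0
18 → none → 0
19 → none → 0
22 → none → 0
27 → none → 0
32 → none → 0
Sum: 1 + 0 + 0 + 0 + 0 + 0 + 0 + 0 + 0 = 1

1 out-of-order pair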